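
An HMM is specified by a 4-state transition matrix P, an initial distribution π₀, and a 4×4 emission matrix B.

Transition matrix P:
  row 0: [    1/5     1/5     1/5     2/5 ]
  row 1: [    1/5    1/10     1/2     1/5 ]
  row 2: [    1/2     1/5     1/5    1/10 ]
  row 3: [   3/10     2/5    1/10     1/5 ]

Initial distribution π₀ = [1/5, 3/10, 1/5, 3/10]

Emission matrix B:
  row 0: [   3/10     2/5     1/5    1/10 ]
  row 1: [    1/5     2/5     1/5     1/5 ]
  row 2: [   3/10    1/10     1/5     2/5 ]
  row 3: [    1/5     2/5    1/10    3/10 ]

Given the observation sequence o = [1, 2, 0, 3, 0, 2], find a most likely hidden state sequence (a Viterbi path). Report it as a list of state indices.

path = [1, 2, 0, 3, 1, 2]

t=0: δ = [8.000e-02, 1.200e-01, 2.000e-02, 1.200e-01]  (obs o_0=1)
t=1: δ = [7.200e-03, 9.600e-03, 1.200e-02, 3.200e-03]  ψ = [3, 3, 1, 0]  (obs o_1=2)
t=2: δ = [1.800e-03, 4.800e-04, 1.440e-03, 5.760e-04]  ψ = [2, 2, 1, 0]  (obs o_2=0)
t=3: δ = [7.200e-05, 7.200e-05, 1.440e-04, 2.160e-04]  ψ = [2, 0, 0, 0]  (obs o_3=3)
t=4: δ = [2.160e-05, 1.728e-05, 1.080e-05, 8.640e-06]  ψ = [2, 3, 1, 3]  (obs o_4=0)
t=5: δ = [1.080e-06, 8.640e-07, 1.728e-06, 8.640e-07]  ψ = [2, 0, 1, 0]  (obs o_5=2)
backtrack: best end state = 2; path = [1, 2, 0, 3, 1, 2]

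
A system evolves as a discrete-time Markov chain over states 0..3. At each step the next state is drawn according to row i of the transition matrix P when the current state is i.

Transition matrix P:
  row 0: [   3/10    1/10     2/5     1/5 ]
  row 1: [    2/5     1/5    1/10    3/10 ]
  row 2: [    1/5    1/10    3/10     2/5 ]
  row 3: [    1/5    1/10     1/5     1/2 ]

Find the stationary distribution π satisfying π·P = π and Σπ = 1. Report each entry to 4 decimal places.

π = [0.2469, 0.1111, 0.2647, 0.3772]

Balance equations π_j = Σ_i π_i·P[i][j]:
  π_0 = 3/10·π_0 + 2/5·π_1 + 1/5·π_2 + 1/5·π_3
  π_1 = 1/10·π_0 + 1/5·π_1 + 1/10·π_2 + 1/10·π_3
  π_2 = 2/5·π_0 + 1/10·π_1 + 3/10·π_2 + 1/5·π_3
  normalize: π_0 + π_1 + π_2 + π_3 = 1
Solving the linear system gives exactly π = [20/81, 1/9, 193/729, 275/729].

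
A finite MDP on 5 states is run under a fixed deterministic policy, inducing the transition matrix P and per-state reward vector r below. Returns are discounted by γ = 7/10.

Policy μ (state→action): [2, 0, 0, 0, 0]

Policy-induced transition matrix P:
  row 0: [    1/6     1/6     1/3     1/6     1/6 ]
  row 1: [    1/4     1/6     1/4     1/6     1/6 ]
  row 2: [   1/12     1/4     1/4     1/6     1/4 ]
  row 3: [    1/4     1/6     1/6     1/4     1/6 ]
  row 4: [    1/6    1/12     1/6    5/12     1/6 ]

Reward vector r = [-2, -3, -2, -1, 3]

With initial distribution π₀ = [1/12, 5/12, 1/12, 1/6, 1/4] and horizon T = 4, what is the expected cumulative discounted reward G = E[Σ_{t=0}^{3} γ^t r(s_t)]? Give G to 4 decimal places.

t=0: π = [0.0833, 0.4167, 0.0833, 0.1667, 0.2500], E[r] = -1.0000, γ^t·E[r] = -1.000000, running G = -1.000000
t=1: π = [0.2083, 0.1528, 0.2222, 0.2431, 0.1736], E[r] = -1.0417, γ^t·E[r] = -0.729167, running G = -1.729167
t=2: π = [0.1811, 0.1707, 0.2326, 0.2303, 0.1852], E[r] = -1.0145, γ^t·E[r] = -0.497089, running G = -2.226256
t=3: π = [0.1807, 0.1706, 0.2305, 0.2322, 0.1861], E[r] = -1.0082, γ^t·E[r] = -0.345812, running G = -2.572068

G = -2.5721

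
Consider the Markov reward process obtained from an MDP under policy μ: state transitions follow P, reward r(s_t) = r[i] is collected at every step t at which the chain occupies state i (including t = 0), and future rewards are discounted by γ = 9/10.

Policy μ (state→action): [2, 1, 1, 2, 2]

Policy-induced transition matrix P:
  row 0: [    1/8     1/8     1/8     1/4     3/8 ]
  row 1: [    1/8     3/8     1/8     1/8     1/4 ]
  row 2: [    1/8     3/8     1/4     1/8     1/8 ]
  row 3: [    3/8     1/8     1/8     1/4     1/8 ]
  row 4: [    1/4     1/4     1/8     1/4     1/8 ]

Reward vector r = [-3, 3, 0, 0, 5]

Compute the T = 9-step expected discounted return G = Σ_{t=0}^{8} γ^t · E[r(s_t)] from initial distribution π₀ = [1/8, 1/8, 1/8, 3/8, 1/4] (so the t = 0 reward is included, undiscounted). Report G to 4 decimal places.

t=0: π = [0.1250, 0.1250, 0.1250, 0.3750, 0.2500], E[r] = 1.2500, γ^t·E[r] = 1.250000, running G = 1.250000
t=1: π = [0.2500, 0.2188, 0.1406, 0.2188, 0.1719], E[r] = 0.7656, γ^t·E[r] = 0.689063, running G = 1.939063
t=2: π = [0.2012, 0.2363, 0.1426, 0.2051, 0.2148], E[r] = 1.1797, γ^t·E[r] = 0.955547, running G = 2.894609
t=3: π = [0.2031, 0.2466, 0.1428, 0.2026, 0.2048], E[r] = 1.1545, γ^t·E[r] = 0.841660, running G = 3.736270
t=4: π = [0.2013, 0.2480, 0.1429, 0.2013, 0.2066], E[r] = 1.1731, γ^t·E[r] = 0.769668, running G = 4.505938
t=5: π = [0.2012, 0.2485, 0.1429, 0.2011, 0.2063], E[r] = 1.1737, γ^t·E[r] = 0.693037, running G = 5.198975
t=6: π = [0.2011, 0.2486, 0.1429, 0.2011, 0.2064], E[r] = 1.1745, γ^t·E[r] = 0.624152, running G = 5.823127
t=7: π = [0.2011, 0.2487, 0.1429, 0.2011, 0.2063], E[r] = 1.1746, γ^t·E[r] = 0.561785, running G = 6.384912
t=8: π = [0.2011, 0.2487, 0.1429, 0.2011, 0.2063], E[r] = 1.1746, γ^t·E[r] = 0.505624, running G = 6.890535

G = 6.8905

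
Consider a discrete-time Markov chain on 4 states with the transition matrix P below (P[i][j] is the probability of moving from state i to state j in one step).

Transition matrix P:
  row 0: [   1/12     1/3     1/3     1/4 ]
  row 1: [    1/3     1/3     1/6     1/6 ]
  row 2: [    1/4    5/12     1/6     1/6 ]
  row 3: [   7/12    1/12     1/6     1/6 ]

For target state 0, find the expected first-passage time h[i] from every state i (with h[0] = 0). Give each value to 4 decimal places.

First-step conditioning: h[0] = 0; for i ≠ 0, h[i] = 1 + Σ_k P[i][k]·h[k].
  h[1] = 1 + 1/3·h[1] + 1/6·h[2] + 1/6·h[3]
  h[2] = 1 + 5/12·h[1] + 1/6·h[2] + 1/6·h[3]
  h[3] = 1 + 1/12·h[1] + 1/6·h[2] + 1/6·h[3]
Solving the 3×3 linear system over states ≠ 0 gives exactly h = [0, 36/13, 3, 27/13] (h[0] = 0 is the target).

h = [0.0000, 2.7692, 3.0000, 2.0769]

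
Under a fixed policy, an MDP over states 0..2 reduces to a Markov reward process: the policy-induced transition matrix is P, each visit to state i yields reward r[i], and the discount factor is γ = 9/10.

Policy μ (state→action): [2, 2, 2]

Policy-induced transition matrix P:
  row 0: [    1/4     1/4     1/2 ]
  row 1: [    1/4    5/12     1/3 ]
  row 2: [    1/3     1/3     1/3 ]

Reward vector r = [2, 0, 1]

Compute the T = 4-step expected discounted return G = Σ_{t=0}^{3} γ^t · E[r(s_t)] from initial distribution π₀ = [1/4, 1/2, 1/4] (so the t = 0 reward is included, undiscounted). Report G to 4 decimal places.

G = 3.0248

t=0: π = [0.2500, 0.5000, 0.2500], E[r] = 0.7500, γ^t·E[r] = 0.750000, running G = 0.750000
t=1: π = [0.2708, 0.3542, 0.3750], E[r] = 0.9167, γ^t·E[r] = 0.825000, running G = 1.575000
t=2: π = [0.2813, 0.3403, 0.3785], E[r] = 0.9410, γ^t·E[r] = 0.762188, running G = 2.337188
t=3: π = [0.2815, 0.3383, 0.3802], E[r] = 0.9433, γ^t·E[r] = 0.687656, running G = 3.024844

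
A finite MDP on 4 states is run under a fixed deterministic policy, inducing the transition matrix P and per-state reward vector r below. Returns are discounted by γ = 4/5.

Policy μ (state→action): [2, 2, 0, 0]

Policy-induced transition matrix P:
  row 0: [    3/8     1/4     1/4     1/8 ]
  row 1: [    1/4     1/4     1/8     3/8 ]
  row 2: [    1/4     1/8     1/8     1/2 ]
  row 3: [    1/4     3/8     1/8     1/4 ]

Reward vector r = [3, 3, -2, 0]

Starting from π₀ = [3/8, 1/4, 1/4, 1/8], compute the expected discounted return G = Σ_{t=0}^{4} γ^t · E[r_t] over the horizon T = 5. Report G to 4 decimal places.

G = 4.4569

t=0: π = [0.3750, 0.2500, 0.2500, 0.1250], E[r] = 1.3750, γ^t·E[r] = 1.375000, running G = 1.375000
t=1: π = [0.2969, 0.2344, 0.1719, 0.2969], E[r] = 1.2500, γ^t·E[r] = 1.000000, running G = 2.375000
t=2: π = [0.2871, 0.2656, 0.1621, 0.2852], E[r] = 1.3340, γ^t·E[r] = 0.853750, running G = 3.228750
t=3: π = [0.2859, 0.2654, 0.1609, 0.2878], E[r] = 1.3320, γ^t·E[r] = 0.682000, running G = 3.910750
t=4: π = [0.2857, 0.2659, 0.1607, 0.2877], E[r] = 1.3333, γ^t·E[r] = 0.546138, running G = 4.456888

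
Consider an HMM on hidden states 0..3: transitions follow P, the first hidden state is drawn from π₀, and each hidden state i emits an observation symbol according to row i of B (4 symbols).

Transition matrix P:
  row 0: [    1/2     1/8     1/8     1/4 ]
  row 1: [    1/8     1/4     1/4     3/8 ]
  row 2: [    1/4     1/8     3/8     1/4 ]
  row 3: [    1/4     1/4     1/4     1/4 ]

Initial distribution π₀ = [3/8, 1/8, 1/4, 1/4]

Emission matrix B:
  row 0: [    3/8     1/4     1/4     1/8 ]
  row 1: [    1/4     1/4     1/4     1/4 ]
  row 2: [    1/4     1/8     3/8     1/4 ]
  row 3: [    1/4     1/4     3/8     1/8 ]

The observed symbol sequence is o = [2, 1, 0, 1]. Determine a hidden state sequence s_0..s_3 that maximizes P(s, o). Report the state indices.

t=0: δ = [9.375e-02, 3.125e-02, 9.375e-02, 9.375e-02]  (obs o_0=2)
t=1: δ = [1.172e-02, 5.859e-03, 4.395e-03, 5.859e-03]  ψ = [0, 3, 2, 0]  (obs o_1=1)
t=2: δ = [2.197e-03, 3.662e-04, 4.120e-04, 7.324e-04]  ψ = [0, 0, 2, 0]  (obs o_2=0)
t=3: δ = [2.747e-04, 6.866e-05, 3.433e-05, 1.373e-04]  ψ = [0, 0, 0, 0]  (obs o_3=1)
backtrack: best end state = 0; path = [0, 0, 0, 0]

path = [0, 0, 0, 0]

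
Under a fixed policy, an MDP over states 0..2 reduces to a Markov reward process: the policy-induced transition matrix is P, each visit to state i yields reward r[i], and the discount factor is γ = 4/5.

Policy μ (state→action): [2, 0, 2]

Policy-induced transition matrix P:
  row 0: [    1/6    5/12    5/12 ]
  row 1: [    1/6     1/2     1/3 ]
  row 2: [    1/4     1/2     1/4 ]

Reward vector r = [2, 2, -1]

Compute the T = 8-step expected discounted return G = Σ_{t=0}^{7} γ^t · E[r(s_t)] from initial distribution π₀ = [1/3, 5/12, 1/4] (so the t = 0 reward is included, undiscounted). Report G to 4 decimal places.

G = 4.4740

t=0: π = [0.3333, 0.4167, 0.2500], E[r] = 1.2500, γ^t·E[r] = 1.250000, running G = 1.250000
t=1: π = [0.1875, 0.4722, 0.3403], E[r] = 0.9792, γ^t·E[r] = 0.783333, running G = 2.033333
t=2: π = [0.1950, 0.4844, 0.3206], E[r] = 1.0382, γ^t·E[r] = 0.664444, running G = 2.697778
t=3: π = [0.1934, 0.4837, 0.3229], E[r] = 1.0314, γ^t·E[r] = 0.528074, running G = 3.225852
t=4: π = [0.1936, 0.4839, 0.3225], E[r] = 1.0324, γ^t·E[r] = 0.422859, running G = 3.648711
t=5: π = [0.1935, 0.4839, 0.3226], E[r] = 1.0322, γ^t·E[r] = 0.338245, running G = 3.986956
t=6: π = [0.1935, 0.4839, 0.3226], E[r] = 1.0323, γ^t·E[r] = 0.270601, running G = 4.257557
t=7: π = [0.1935, 0.4839, 0.3226], E[r] = 1.0323, γ^t·E[r] = 0.216480, running G = 4.474037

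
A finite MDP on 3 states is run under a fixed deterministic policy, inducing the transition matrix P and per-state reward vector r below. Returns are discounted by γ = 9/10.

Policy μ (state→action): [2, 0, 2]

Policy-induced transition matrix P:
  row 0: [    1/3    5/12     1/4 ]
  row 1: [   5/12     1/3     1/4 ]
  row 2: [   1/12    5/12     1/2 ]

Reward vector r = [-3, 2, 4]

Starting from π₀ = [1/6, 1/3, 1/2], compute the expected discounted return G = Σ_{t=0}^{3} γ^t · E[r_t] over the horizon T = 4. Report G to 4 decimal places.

t=0: π = [0.1667, 0.3333, 0.5000], E[r] = 2.1667, γ^t·E[r] = 2.166667, running G = 2.166667
t=1: π = [0.2361, 0.3889, 0.3750], E[r] = 1.5694, γ^t·E[r] = 1.412500, running G = 3.579167
t=2: π = [0.2720, 0.3843, 0.3438], E[r] = 1.3275, γ^t·E[r] = 1.075313, running G = 4.654479
t=3: π = [0.2794, 0.3846, 0.3359], E[r] = 1.2748, γ^t·E[r] = 0.929320, running G = 5.583799

G = 5.5838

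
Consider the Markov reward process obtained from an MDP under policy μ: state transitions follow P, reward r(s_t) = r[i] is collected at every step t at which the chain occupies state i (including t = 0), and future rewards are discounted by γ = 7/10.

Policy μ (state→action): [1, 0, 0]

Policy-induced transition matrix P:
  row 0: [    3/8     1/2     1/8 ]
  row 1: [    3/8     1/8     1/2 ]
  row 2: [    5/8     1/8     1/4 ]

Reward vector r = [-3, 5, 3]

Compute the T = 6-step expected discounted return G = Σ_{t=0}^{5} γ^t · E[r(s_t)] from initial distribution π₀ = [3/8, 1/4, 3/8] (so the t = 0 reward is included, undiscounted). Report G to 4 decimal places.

G = 2.9224

t=0: π = [0.3750, 0.2500, 0.3750], E[r] = 1.2500, γ^t·E[r] = 1.250000, running G = 1.250000
t=1: π = [0.4688, 0.2656, 0.2656], E[r] = 0.7188, γ^t·E[r] = 0.503125, running G = 1.753125
t=2: π = [0.4414, 0.3008, 0.2578], E[r] = 0.9531, γ^t·E[r] = 0.467031, running G = 2.220156
t=3: π = [0.4395, 0.2905, 0.2700], E[r] = 0.9443, γ^t·E[r] = 0.323907, running G = 2.544063
t=4: π = [0.4425, 0.2898, 0.2677], E[r] = 0.9246, γ^t·E[r] = 0.221987, running G = 2.766050
t=5: π = [0.4419, 0.2909, 0.2671], E[r] = 0.9303, γ^t·E[r] = 0.156360, running G = 2.922411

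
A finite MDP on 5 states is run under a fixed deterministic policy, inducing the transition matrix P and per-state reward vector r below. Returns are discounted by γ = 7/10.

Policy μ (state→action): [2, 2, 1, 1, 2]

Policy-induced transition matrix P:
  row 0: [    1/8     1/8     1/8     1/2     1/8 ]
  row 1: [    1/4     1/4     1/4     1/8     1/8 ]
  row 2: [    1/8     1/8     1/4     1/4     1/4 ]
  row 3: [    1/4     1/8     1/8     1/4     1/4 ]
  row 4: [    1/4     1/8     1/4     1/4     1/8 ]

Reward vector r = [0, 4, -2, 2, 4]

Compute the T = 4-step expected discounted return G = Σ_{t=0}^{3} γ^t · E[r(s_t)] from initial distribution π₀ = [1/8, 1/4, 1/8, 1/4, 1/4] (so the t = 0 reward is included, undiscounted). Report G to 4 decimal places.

t=0: π = [0.1250, 0.2500, 0.1250, 0.2500, 0.2500], E[r] = 2.2500, γ^t·E[r] = 2.250000, running G = 2.250000
t=1: π = [0.2188, 0.1563, 0.2031, 0.2500, 0.1719], E[r] = 1.4063, γ^t·E[r] = 0.984375, running G = 3.234375
t=2: π = [0.1973, 0.1445, 0.1914, 0.2852, 0.1816], E[r] = 1.4922, γ^t·E[r] = 0.731172, running G = 3.965547
t=3: π = [0.2014, 0.1431, 0.1897, 0.2813, 0.1846], E[r] = 1.4937, γ^t·E[r] = 0.512323, running G = 4.477870

G = 4.4779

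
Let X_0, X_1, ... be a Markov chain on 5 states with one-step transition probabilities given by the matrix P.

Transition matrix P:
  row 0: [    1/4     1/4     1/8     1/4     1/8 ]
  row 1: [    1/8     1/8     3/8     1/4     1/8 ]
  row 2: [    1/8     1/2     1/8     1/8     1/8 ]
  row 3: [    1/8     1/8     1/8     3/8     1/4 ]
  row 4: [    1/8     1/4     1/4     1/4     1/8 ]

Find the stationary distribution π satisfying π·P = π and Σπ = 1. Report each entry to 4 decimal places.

Balance equations π_j = Σ_i π_i·P[i][j]:
  π_0 = 1/4·π_0 + 1/8·π_1 + 1/8·π_2 + 1/8·π_3 + 1/8·π_4
  π_1 = 1/4·π_0 + 1/8·π_1 + 1/2·π_2 + 1/8·π_3 + 1/4·π_4
  π_2 = 1/8·π_0 + 3/8·π_1 + 1/8·π_2 + 1/8·π_3 + 1/4·π_4
  π_3 = 1/4·π_0 + 1/4·π_1 + 1/8·π_2 + 3/8·π_3 + 1/4·π_4
  normalize: π_0 + π_1 + π_2 + π_3 + π_4 = 1
Solving the linear system gives exactly π = [1/7, 303/1267, 37/181, 325/1267, 199/1267].

π = [0.1429, 0.2391, 0.2044, 0.2565, 0.1571]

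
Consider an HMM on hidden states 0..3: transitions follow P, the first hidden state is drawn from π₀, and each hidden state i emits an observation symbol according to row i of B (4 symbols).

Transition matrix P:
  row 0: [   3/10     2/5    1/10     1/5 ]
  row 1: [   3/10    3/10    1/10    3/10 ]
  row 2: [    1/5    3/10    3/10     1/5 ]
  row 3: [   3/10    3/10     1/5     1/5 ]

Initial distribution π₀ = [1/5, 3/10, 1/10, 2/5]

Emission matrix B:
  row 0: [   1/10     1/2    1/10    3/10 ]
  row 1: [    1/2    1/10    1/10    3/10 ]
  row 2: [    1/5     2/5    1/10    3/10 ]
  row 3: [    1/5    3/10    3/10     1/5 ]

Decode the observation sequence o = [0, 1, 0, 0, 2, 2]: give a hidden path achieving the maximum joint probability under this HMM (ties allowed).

path = [1, 0, 1, 1, 3, 3]

t=0: δ = [2.000e-02, 1.500e-01, 2.000e-02, 8.000e-02]  (obs o_0=0)
t=1: δ = [2.250e-02, 4.500e-03, 6.400e-03, 1.350e-02]  ψ = [1, 1, 3, 1]  (obs o_1=1)
t=2: δ = [6.750e-04, 4.500e-03, 5.400e-04, 9.000e-04]  ψ = [0, 0, 3, 0]  (obs o_2=0)
t=3: δ = [1.350e-04, 6.750e-04, 9.000e-05, 2.700e-04]  ψ = [1, 1, 1, 1]  (obs o_3=0)
t=4: δ = [2.025e-05, 2.025e-05, 6.750e-06, 6.075e-05]  ψ = [1, 1, 1, 1]  (obs o_4=2)
t=5: δ = [1.822e-06, 1.822e-06, 1.215e-06, 3.645e-06]  ψ = [3, 3, 3, 3]  (obs o_5=2)
backtrack: best end state = 3; path = [1, 0, 1, 1, 3, 3]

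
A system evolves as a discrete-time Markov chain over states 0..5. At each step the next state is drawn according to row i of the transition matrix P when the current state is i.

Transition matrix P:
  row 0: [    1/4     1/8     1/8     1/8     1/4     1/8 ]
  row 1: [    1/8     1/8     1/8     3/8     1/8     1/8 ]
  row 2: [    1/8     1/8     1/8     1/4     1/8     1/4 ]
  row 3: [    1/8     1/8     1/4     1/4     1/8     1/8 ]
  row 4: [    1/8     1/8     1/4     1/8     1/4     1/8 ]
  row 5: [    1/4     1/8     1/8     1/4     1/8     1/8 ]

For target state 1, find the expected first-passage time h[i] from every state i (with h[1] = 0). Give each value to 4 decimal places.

h = [8.0000, 0.0000, 8.0000, 8.0000, 8.0000, 8.0000]

First-step conditioning: h[1] = 0; for i ≠ 1, h[i] = 1 + Σ_k P[i][k]·h[k].
  h[0] = 1 + 1/4·h[0] + 1/8·h[2] + 1/8·h[3] + 1/4·h[4] + 1/8·h[5]
  h[2] = 1 + 1/8·h[0] + 1/8·h[2] + 1/4·h[3] + 1/8·h[4] + 1/4·h[5]
  h[3] = 1 + 1/8·h[0] + 1/4·h[2] + 1/4·h[3] + 1/8·h[4] + 1/8·h[5]
  h[4] = 1 + 1/8·h[0] + 1/4·h[2] + 1/8·h[3] + 1/4·h[4] + 1/8·h[5]
  h[5] = 1 + 1/4·h[0] + 1/8·h[2] + 1/4·h[3] + 1/8·h[4] + 1/8·h[5]
Solving the 5×5 linear system over states ≠ 1 gives exactly h = [8, 0, 8, 8, 8, 8] (h[1] = 0 is the target).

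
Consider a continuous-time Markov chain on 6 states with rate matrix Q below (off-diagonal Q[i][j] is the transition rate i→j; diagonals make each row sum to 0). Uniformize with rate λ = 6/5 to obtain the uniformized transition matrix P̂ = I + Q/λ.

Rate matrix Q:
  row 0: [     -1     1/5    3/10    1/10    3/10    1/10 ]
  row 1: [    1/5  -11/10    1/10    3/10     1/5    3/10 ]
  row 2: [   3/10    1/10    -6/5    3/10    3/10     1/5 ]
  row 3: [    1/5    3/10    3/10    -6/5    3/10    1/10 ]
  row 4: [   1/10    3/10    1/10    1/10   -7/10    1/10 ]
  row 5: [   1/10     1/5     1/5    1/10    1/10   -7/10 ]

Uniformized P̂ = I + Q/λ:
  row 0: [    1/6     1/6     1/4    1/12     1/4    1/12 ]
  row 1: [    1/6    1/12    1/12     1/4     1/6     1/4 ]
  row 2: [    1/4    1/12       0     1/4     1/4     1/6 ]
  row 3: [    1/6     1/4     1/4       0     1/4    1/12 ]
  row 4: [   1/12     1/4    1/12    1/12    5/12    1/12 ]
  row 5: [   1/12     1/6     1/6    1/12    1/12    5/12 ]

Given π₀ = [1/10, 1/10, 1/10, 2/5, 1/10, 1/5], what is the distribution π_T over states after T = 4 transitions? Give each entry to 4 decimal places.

t=0: π = [0.1000, 0.1000, 0.1000, 0.4000, 0.1000, 0.2000]
t=1: π = [0.1500, 0.1917, 0.1750, 0.0833, 0.2250, 0.1750]
t=2: π = [0.1479, 0.1618, 0.1222, 0.1375, 0.2424, 0.1882]
t=3: π = [0.1410, 0.1747, 0.1364, 0.1192, 0.2455, 0.1832]
t=4: π = [0.1423, 0.1711, 0.1306, 0.1252, 0.2458, 0.1849]

π = [0.1423, 0.1711, 0.1306, 0.1252, 0.2458, 0.1849]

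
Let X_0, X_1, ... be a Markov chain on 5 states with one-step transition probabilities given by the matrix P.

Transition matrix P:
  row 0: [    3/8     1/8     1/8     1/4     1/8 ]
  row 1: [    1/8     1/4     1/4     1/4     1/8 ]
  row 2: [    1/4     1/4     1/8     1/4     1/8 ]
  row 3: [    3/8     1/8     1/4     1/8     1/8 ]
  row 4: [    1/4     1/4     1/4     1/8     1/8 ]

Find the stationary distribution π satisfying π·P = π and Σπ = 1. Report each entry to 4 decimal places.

π = [0.2886, 0.1879, 0.1902, 0.2083, 0.1250]

Balance equations π_j = Σ_i π_i·P[i][j]:
  π_0 = 3/8·π_0 + 1/8·π_1 + 1/4·π_2 + 3/8·π_3 + 1/4·π_4
  π_1 = 1/8·π_0 + 1/4·π_1 + 1/4·π_2 + 1/8·π_3 + 1/4·π_4
  π_2 = 1/8·π_0 + 1/4·π_1 + 1/8·π_2 + 1/4·π_3 + 1/4·π_4
  π_3 = 1/4·π_0 + 1/4·π_1 + 1/4·π_2 + 1/8·π_3 + 1/8·π_4
  normalize: π_0 + π_1 + π_2 + π_3 + π_4 = 1
Solving the linear system gives exactly π = [127/440, 31/165, 251/1320, 5/24, 1/8].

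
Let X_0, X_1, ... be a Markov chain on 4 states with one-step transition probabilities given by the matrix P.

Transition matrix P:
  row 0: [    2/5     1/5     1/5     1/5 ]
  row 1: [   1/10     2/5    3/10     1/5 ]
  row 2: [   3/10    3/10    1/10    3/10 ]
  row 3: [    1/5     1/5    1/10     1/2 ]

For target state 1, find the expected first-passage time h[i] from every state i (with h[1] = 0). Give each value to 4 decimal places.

First-step conditioning: h[1] = 0; for i ≠ 1, h[i] = 1 + Σ_k P[i][k]·h[k].
  h[0] = 1 + 2/5·h[0] + 1/5·h[2] + 1/5·h[3]
  h[2] = 1 + 3/10·h[0] + 1/10·h[2] + 3/10·h[3]
  h[3] = 1 + 1/5·h[0] + 1/10·h[2] + 1/2·h[3]
Solving the 3×3 linear system over states ≠ 1 gives exactly h = [65/14, 0, 355/84, 395/84] (h[1] = 0 is the target).

h = [4.6429, 0.0000, 4.2262, 4.7024]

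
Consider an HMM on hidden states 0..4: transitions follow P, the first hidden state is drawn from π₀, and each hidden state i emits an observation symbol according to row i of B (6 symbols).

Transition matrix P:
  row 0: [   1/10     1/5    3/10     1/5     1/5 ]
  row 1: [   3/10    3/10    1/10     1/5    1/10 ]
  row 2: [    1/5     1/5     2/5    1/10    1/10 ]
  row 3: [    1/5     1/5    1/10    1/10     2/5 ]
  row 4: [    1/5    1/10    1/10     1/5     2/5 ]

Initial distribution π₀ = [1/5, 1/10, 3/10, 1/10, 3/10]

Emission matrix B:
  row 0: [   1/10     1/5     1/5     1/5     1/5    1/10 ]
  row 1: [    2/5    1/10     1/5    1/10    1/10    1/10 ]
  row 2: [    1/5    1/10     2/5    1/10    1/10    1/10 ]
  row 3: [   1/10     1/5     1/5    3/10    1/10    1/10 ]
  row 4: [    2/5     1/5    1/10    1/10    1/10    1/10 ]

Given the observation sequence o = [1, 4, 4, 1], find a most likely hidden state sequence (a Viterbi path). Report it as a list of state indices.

t=0: δ = [4.000e-02, 1.000e-02, 3.000e-02, 2.000e-02, 6.000e-02]  (obs o_0=1)
t=1: δ = [2.400e-03, 8.000e-04, 1.200e-03, 1.200e-03, 2.400e-03]  ψ = [4, 0, 0, 4, 4]  (obs o_1=4)
t=2: δ = [9.600e-05, 4.800e-05, 7.200e-05, 4.800e-05, 9.600e-05]  ψ = [4, 0, 0, 0, 4]  (obs o_2=4)
t=3: δ = [3.840e-06, 1.920e-06, 2.880e-06, 3.840e-06, 7.680e-06]  ψ = [4, 0, 0, 0, 4]  (obs o_3=1)
backtrack: best end state = 4; path = [4, 4, 4, 4]

path = [4, 4, 4, 4]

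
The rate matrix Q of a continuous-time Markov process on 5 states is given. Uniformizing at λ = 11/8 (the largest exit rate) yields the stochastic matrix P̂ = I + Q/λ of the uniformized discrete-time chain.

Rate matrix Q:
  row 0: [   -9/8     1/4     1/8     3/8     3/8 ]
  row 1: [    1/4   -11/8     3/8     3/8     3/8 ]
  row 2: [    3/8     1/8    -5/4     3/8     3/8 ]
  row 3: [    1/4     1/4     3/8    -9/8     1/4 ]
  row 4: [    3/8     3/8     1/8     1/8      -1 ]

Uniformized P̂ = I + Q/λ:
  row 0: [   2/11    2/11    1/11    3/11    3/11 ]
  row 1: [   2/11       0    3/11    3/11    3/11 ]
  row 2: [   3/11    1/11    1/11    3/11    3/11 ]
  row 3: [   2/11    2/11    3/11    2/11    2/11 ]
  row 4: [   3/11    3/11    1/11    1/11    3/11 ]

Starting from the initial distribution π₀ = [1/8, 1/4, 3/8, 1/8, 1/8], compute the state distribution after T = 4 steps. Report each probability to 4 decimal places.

t=0: π = [0.1250, 0.2500, 0.3750, 0.1250, 0.1250]
t=1: π = [0.2273, 0.1136, 0.1591, 0.2386, 0.2614]
t=2: π = [0.2200, 0.1705, 0.1550, 0.2035, 0.2510]
t=3: π = [0.2187, 0.1596, 0.1589, 0.2086, 0.2542]
t=4: π = [0.2194, 0.1615, 0.1578, 0.2075, 0.2538]

π = [0.2194, 0.1615, 0.1578, 0.2075, 0.2538]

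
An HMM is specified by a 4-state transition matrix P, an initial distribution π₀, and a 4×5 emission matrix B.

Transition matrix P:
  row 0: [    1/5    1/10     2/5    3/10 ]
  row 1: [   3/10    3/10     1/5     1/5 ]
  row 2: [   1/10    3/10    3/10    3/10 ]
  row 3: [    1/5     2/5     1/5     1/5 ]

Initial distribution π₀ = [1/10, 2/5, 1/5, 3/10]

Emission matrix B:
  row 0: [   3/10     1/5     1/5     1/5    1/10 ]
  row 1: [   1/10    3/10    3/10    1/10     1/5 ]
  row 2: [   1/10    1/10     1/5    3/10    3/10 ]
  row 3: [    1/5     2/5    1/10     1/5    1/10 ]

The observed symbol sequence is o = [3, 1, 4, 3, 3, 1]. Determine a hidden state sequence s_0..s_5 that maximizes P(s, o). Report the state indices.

t=0: δ = [2.000e-02, 4.000e-02, 6.000e-02, 6.000e-02]  (obs o_0=3)
t=1: δ = [2.400e-03, 7.200e-03, 1.800e-03, 7.200e-03]  ψ = [1, 3, 2, 2]  (obs o_1=1)
t=2: δ = [2.160e-04, 5.760e-04, 4.320e-04, 1.440e-04]  ψ = [1, 3, 1, 1]  (obs o_2=4)
t=3: δ = [3.456e-05, 1.728e-05, 3.888e-05, 2.592e-05]  ψ = [1, 1, 2, 2]  (obs o_3=3)
t=4: δ = [1.382e-06, 1.166e-06, 4.147e-06, 2.333e-06]  ψ = [0, 2, 0, 2]  (obs o_4=3)
t=5: δ = [9.331e-08, 3.732e-07, 1.244e-07, 4.977e-07]  ψ = [3, 2, 2, 2]  (obs o_5=1)
backtrack: best end state = 3; path = [2, 3, 1, 0, 2, 3]

path = [2, 3, 1, 0, 2, 3]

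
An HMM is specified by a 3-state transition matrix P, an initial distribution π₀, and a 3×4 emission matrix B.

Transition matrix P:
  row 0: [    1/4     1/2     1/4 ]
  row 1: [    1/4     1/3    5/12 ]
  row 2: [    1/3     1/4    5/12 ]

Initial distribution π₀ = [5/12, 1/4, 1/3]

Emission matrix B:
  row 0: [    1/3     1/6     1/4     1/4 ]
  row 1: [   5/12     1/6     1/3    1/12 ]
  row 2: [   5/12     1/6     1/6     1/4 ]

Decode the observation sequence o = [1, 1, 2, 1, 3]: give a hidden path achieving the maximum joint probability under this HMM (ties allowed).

path = [0, 1, 1, 2, 2]

t=0: δ = [6.944e-02, 4.167e-02, 5.556e-02]  (obs o_0=1)
t=1: δ = [3.086e-03, 5.787e-03, 3.858e-03]  ψ = [2, 0, 2]  (obs o_1=1)
t=2: δ = [3.617e-04, 6.430e-04, 4.019e-04]  ψ = [1, 1, 1]  (obs o_2=2)
t=3: δ = [2.679e-05, 3.572e-05, 4.465e-05]  ψ = [1, 1, 1]  (obs o_3=1)
t=4: δ = [3.721e-06, 1.116e-06, 4.651e-06]  ψ = [2, 0, 2]  (obs o_4=3)
backtrack: best end state = 2; path = [0, 1, 1, 2, 2]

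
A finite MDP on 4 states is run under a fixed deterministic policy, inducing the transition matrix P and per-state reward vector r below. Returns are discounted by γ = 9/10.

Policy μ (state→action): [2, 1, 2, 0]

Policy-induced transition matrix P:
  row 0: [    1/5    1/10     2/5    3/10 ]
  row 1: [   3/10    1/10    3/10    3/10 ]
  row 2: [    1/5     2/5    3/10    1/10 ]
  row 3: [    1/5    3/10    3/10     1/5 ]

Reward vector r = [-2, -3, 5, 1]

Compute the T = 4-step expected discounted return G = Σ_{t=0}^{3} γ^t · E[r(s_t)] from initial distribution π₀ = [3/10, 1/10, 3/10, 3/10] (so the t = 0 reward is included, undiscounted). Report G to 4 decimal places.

G = 2.5261

t=0: π = [0.3000, 0.1000, 0.3000, 0.3000], E[r] = 0.9000, γ^t·E[r] = 0.900000, running G = 0.900000
t=1: π = [0.2100, 0.2500, 0.3300, 0.2100], E[r] = 0.6900, γ^t·E[r] = 0.621000, running G = 1.521000
t=2: π = [0.2250, 0.2410, 0.3210, 0.2130], E[r] = 0.6450, γ^t·E[r] = 0.522450, running G = 2.043450
t=3: π = [0.2241, 0.2389, 0.3225, 0.2145], E[r] = 0.6621, γ^t·E[r] = 0.482671, running G = 2.526121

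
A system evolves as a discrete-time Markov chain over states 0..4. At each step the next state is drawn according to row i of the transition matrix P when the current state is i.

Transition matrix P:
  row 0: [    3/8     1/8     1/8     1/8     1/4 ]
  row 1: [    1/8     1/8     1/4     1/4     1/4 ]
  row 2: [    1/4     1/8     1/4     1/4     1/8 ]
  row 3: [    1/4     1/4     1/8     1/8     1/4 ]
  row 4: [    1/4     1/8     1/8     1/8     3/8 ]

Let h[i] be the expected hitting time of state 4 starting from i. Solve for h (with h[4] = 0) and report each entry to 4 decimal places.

First-step conditioning: h[4] = 0; for i ≠ 4, h[i] = 1 + Σ_k P[i][k]·h[k].
  h[0] = 1 + 3/8·h[0] + 1/8·h[1] + 1/8·h[2] + 1/8·h[3]
  h[1] = 1 + 1/8·h[0] + 1/8·h[1] + 1/4·h[2] + 1/4·h[3]
  h[2] = 1 + 1/4·h[0] + 1/8·h[1] + 1/4·h[2] + 1/4·h[3]
  h[3] = 1 + 1/4·h[0] + 1/4·h[1] + 1/8·h[2] + 1/8·h[3]
Solving the 4×4 linear system over states ≠ 4 gives exactly h = [440/101, 448/101, 503/101, 441/101, 0] (h[4] = 0 is the target).

h = [4.3564, 4.4356, 4.9802, 4.3663, 0.0000]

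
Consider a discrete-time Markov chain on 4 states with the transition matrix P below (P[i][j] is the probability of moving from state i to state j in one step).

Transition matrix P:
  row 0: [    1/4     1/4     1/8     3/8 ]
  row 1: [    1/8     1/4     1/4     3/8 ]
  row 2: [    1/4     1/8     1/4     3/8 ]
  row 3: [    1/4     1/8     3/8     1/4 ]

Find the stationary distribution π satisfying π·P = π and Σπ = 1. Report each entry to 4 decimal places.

Balance equations π_j = Σ_i π_i·P[i][j]:
  π_0 = 1/4·π_0 + 1/8·π_1 + 1/4·π_2 + 1/4·π_3
  π_1 = 1/4·π_0 + 1/4·π_1 + 1/8·π_2 + 1/8·π_3
  π_2 = 1/8·π_0 + 1/4·π_1 + 1/4·π_2 + 3/8·π_3
  normalize: π_0 + π_1 + π_2 + π_3 = 1
Solving the linear system gives exactly π = [13/57, 10/57, 5/19, 1/3].

π = [0.2281, 0.1754, 0.2632, 0.3333]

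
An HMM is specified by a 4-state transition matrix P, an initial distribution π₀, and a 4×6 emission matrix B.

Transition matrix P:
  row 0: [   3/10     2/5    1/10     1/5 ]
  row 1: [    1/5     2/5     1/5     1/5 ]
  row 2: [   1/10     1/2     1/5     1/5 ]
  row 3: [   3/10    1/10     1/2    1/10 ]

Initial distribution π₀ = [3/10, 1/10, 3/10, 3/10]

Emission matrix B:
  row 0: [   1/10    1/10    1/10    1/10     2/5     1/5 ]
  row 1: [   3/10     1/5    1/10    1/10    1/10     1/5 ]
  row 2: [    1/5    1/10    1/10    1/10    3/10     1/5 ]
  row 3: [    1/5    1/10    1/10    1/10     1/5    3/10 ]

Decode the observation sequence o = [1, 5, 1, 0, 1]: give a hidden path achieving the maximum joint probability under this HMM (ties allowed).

t=0: δ = [3.000e-02, 2.000e-02, 3.000e-02, 3.000e-02]  (obs o_0=1)
t=1: δ = [1.800e-03, 3.000e-03, 3.000e-03, 1.800e-03]  ψ = [0, 2, 3, 0]  (obs o_1=5)
t=2: δ = [6.000e-05, 3.000e-04, 9.000e-05, 6.000e-05]  ψ = [1, 2, 3, 1]  (obs o_2=1)
t=3: δ = [6.000e-06, 3.600e-05, 1.200e-05, 1.200e-05]  ψ = [1, 1, 1, 1]  (obs o_3=0)
t=4: δ = [7.200e-07, 2.880e-06, 7.200e-07, 7.200e-07]  ψ = [1, 1, 1, 1]  (obs o_4=1)
backtrack: best end state = 1; path = [3, 2, 1, 1, 1]

path = [3, 2, 1, 1, 1]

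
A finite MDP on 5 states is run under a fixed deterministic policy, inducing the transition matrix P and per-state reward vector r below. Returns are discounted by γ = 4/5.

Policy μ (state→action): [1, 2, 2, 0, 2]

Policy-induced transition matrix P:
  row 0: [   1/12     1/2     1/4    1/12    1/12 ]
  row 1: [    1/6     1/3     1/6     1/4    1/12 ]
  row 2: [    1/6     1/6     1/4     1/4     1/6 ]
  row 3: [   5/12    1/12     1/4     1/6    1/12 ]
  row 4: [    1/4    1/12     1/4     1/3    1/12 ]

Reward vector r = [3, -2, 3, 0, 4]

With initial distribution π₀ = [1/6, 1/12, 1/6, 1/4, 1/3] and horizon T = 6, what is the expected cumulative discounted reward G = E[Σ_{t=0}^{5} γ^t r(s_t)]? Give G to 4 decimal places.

t=0: π = [0.1667, 0.0833, 0.1667, 0.2500, 0.3333], E[r] = 2.1667, γ^t·E[r] = 2.166667, running G = 2.166667
t=1: π = [0.2431, 0.1875, 0.2431, 0.2292, 0.0972], E[r] = 1.4722, γ^t·E[r] = 1.177778, running G = 3.344444
t=2: π = [0.2118, 0.2517, 0.2344, 0.1985, 0.1036], E[r] = 1.2494, γ^t·E[r] = 0.799630, running G = 4.144074
t=3: π = [0.2073, 0.2541, 0.2290, 0.2068, 0.1029], E[r] = 1.2122, γ^t·E[r] = 0.620667, running G = 4.764741
t=4: π = [0.2097, 0.2523, 0.2288, 0.2068, 0.1024], E[r] = 1.2206, γ^t·E[r] = 0.499942, running G = 5.264683
t=5: π = [0.2094, 0.2528, 0.2290, 0.2064, 0.1024], E[r] = 1.2191, γ^t·E[r] = 0.399491, running G = 5.664174

G = 5.6642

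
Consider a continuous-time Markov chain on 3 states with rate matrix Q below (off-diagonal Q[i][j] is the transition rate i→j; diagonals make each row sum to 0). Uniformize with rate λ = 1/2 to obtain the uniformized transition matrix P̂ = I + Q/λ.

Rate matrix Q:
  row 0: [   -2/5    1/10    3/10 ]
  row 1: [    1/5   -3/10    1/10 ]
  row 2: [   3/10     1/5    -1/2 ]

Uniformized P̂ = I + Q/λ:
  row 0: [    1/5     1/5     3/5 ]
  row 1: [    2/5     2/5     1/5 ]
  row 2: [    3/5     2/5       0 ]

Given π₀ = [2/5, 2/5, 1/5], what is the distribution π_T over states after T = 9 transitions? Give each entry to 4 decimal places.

π = [0.3823, 0.3235, 0.2942]

t=0: π = [0.4000, 0.4000, 0.2000]
t=1: π = [0.3600, 0.3200, 0.3200]
t=2: π = [0.3920, 0.3280, 0.2800]
t=3: π = [0.3776, 0.3216, 0.3008]
t=4: π = [0.3846, 0.3245, 0.2909]
t=5: π = [0.3812, 0.3231, 0.2957]
t=6: π = [0.3829, 0.3238, 0.2934]
t=7: π = [0.3821, 0.3234, 0.2945]
t=8: π = [0.3825, 0.3236, 0.2939]
t=9: π = [0.3823, 0.3235, 0.2942]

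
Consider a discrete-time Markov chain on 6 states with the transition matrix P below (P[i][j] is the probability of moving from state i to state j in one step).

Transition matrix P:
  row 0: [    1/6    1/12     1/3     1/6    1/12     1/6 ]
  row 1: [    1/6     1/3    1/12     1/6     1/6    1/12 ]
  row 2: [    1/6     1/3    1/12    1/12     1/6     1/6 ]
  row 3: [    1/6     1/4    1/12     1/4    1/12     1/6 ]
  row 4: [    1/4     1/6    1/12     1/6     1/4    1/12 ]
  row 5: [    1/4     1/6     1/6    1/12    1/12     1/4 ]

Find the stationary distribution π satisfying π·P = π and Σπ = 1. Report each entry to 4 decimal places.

π = [0.1905, 0.2251, 0.1434, 0.1552, 0.1369, 0.1489]

Balance equations π_j = Σ_i π_i·P[i][j]:
  π_0 = 1/6·π_0 + 1/6·π_1 + 1/6·π_2 + 1/6·π_3 + 1/4·π_4 + 1/4·π_5
  π_1 = 1/12·π_0 + 1/3·π_1 + 1/3·π_2 + 1/4·π_3 + 1/6·π_4 + 1/6·π_5
  π_2 = 1/3·π_0 + 1/12·π_1 + 1/12·π_2 + 1/12·π_3 + 1/12·π_4 + 1/6·π_5
  π_3 = 1/6·π_0 + 1/6·π_1 + 1/12·π_2 + 1/4·π_3 + 1/6·π_4 + 1/12·π_5
  π_4 = 1/12·π_0 + 1/6·π_1 + 1/6·π_2 + 1/12·π_3 + 1/4·π_4 + 1/12·π_5
  normalize: π_0 + π_1 + π_2 + π_3 + π_4 + π_5 = 1
Solving the linear system gives exactly π = [16587/87080, 9803/43540, 3121/21770, 13519/87080, 11917/87080, 12967/87080].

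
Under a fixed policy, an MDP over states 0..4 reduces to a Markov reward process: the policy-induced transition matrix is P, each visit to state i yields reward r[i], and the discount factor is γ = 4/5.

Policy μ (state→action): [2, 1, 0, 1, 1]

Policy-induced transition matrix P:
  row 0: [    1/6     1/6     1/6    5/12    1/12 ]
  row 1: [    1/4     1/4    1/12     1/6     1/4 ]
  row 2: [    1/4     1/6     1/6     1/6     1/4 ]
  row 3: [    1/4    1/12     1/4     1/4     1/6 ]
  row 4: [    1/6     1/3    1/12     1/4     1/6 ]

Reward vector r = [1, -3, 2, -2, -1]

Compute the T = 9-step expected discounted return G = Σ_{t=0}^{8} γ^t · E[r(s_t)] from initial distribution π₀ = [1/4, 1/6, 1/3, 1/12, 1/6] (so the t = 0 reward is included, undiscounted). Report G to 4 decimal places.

t=0: π = [0.2500, 0.1667, 0.3333, 0.0833, 0.1667], E[r] = 0.0833, γ^t·E[r] = 0.083333, running G = 0.083333
t=1: π = [0.2153, 0.2014, 0.1458, 0.2500, 0.1875], E[r] = -0.7847, γ^t·E[r] = -0.627778, running G = -0.544444
t=2: π = [0.2164, 0.1939, 0.1551, 0.2569, 0.1777], E[r] = -0.7465, γ^t·E[r] = -0.477778, running G = -1.022222
t=3: π = [0.2172, 0.1910, 0.1571, 0.2570, 0.1777], E[r] = -0.7334, γ^t·E[r] = -0.375481, running G = -1.397704
t=4: π = [0.2171, 0.1908, 0.1574, 0.2572, 0.1776], E[r] = -0.7325, γ^t·E[r] = -0.300033, running G = -1.697737
t=5: π = [0.2171, 0.1907, 0.1574, 0.2572, 0.1776], E[r] = -0.7322, γ^t·E[r] = -0.239930, running G = -1.937667
t=6: π = [0.2171, 0.1907, 0.1574, 0.2572, 0.1776], E[r] = -0.7322, γ^t·E[r] = -0.191942, running G = -2.129608
t=7: π = [0.2171, 0.1907, 0.1574, 0.2572, 0.1776], E[r] = -0.7322, γ^t·E[r] = -0.153552, running G = -2.283161
t=8: π = [0.2171, 0.1907, 0.1574, 0.2572, 0.1776], E[r] = -0.7322, γ^t·E[r] = -0.122842, running G = -2.406003

G = -2.4060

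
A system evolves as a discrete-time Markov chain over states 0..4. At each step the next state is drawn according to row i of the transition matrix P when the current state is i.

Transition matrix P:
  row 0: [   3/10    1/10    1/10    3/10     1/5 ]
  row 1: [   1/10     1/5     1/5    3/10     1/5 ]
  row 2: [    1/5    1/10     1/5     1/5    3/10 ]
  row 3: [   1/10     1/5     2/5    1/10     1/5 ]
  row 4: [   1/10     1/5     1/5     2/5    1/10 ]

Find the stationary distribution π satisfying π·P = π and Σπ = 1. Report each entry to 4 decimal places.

Balance equations π_j = Σ_i π_i·P[i][j]:
  π_0 = 3/10·π_0 + 1/10·π_1 + 1/5·π_2 + 1/10·π_3 + 1/10·π_4
  π_1 = 1/10·π_0 + 1/5·π_1 + 1/10·π_2 + 1/5·π_3 + 1/5·π_4
  π_2 = 1/10·π_0 + 1/5·π_1 + 1/5·π_2 + 2/5·π_3 + 1/5·π_4
  π_3 = 3/10·π_0 + 3/10·π_1 + 1/5·π_2 + 1/10·π_3 + 2/5·π_4
  normalize: π_0 + π_1 + π_2 + π_3 + π_4 = 1
Solving the linear system gives exactly π = [837/5426, 1749/10852, 635/2713, 2685/10852, 551/2713].

π = [0.1543, 0.1612, 0.2341, 0.2474, 0.2031]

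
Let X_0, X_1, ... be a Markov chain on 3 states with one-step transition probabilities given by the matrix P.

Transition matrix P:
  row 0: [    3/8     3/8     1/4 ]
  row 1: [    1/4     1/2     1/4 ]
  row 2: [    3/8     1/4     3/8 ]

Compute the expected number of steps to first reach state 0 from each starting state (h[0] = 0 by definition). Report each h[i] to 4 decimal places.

First-step conditioning: h[0] = 0; for i ≠ 0, h[i] = 1 + Σ_k P[i][k]·h[k].
  h[1] = 1 + 1/2·h[1] + 1/4·h[2]
  h[2] = 1 + 1/4·h[1] + 3/8·h[2]
Solving the 2×2 linear system over states ≠ 0 gives exactly h = [0, 7/2, 3] (h[0] = 0 is the target).

h = [0.0000, 3.5000, 3.0000]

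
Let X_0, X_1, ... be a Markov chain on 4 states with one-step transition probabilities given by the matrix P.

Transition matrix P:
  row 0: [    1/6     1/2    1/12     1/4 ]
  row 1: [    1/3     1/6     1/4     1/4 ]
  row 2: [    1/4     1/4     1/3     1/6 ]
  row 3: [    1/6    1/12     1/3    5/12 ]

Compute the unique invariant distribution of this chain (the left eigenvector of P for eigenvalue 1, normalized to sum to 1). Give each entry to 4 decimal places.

π = [0.2282, 0.2412, 0.2562, 0.2744]

Balance equations π_j = Σ_i π_i·P[i][j]:
  π_0 = 1/6·π_0 + 1/3·π_1 + 1/4·π_2 + 1/6·π_3
  π_1 = 1/2·π_0 + 1/6·π_1 + 1/4·π_2 + 1/12·π_3
  π_2 = 1/12·π_0 + 1/4·π_1 + 1/3·π_2 + 1/3·π_3
  normalize: π_0 + π_1 + π_2 + π_3 = 1
Solving the linear system gives exactly π = [351/1538, 371/1538, 197/769, 211/769].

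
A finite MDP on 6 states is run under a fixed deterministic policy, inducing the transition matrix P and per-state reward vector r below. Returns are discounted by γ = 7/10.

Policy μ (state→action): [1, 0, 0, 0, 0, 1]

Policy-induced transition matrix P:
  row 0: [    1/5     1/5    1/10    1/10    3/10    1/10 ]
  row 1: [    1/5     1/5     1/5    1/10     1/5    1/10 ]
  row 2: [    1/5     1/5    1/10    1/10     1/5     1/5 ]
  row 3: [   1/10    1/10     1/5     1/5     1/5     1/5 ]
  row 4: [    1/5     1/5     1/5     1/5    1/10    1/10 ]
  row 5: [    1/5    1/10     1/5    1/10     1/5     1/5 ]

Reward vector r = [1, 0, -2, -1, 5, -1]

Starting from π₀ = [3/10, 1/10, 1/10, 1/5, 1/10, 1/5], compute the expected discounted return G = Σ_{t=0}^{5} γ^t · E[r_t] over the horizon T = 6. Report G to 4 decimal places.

G = 1.3797

t=0: π = [0.3000, 0.1000, 0.1000, 0.2000, 0.1000, 0.2000], E[r] = 0.2000, γ^t·E[r] = 0.200000, running G = 0.200000
t=1: π = [0.1800, 0.1600, 0.1600, 0.1300, 0.2200, 0.1500], E[r] = 0.6800, γ^t·E[r] = 0.476000, running G = 0.676000
t=2: π = [0.1870, 0.1720, 0.1660, 0.1350, 0.1960, 0.1440], E[r] = 0.5560, γ^t·E[r] = 0.272440, running G = 0.948440
t=3: π = [0.1865, 0.1721, 0.1647, 0.1331, 0.1991, 0.1445], E[r] = 0.5750, γ^t·E[r] = 0.197225, running G = 1.145665
t=4: π = [0.1867, 0.1722, 0.1649, 0.1332, 0.1987, 0.1442], E[r] = 0.5732, γ^t·E[r] = 0.137621, running G = 1.283286
t=5: π = [0.1867, 0.1723, 0.1648, 0.1332, 0.1988, 0.1442], E[r] = 0.5735, γ^t·E[r] = 0.096395, running G = 1.379680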